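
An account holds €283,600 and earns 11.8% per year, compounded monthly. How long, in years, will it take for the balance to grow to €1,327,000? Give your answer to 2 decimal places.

13.14 years

(1 + 0.00983333)^(12t) = 1,327,000/283,600 = 4.6791.
12t·ln(1 + 0.00983333) = ln(4.6791); 12t = 1.5431/0.0097853 ≈ 157.6969.
t ≈ 13.1414 years.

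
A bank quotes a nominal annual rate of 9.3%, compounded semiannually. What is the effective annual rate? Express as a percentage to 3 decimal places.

EAR = (1 + 9.3%/2)^2 − 1 = (1 + 0.0465)^2 − 1.
(1 + 0.0465)^2 ≈ 1.095162, so EAR ≈ 9.51623%.

9.516%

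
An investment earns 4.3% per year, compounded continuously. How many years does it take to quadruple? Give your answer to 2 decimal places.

e^(0.043t) = 4, so 0.043t = ln 4 ≈ 1.3863.
t ≈ 1.3863/0.043 ≈ 32.2394.

32.24 years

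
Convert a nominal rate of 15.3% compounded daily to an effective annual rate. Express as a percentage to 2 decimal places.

16.53%

One year is 365 periods at 0.000419178 each: (1 + 0.000419178)^365 ≈ 1.165288.
EAR = 1.165288 − 1 ≈ 16.52876%.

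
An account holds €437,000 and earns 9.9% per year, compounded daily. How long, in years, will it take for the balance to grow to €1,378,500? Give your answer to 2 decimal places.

We need (1 + 0.000271233)^(365t) = 3.1545, so 365t = ln 3.1545 / ln 1.000271 ≈ 4236.1156.
t ≈ 4236.1156/365 = 11.6058 years.

11.61 years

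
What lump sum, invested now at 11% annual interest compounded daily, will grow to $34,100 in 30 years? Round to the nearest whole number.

$1,258

Growth factor = (1 + 0.11/365)^10950 ≈ 27.099162941.
P = 34,100/27.099162941 ≈ 1,258.3415.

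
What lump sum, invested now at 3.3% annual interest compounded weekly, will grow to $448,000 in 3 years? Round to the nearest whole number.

$405,785

Growth factor = (1 + 0.033/52)^156 ≈ 1.10403163223.
P = 448,000/1.10403163223 ≈ 405,785.4747.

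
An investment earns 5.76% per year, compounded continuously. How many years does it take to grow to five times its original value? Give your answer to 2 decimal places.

27.94 years

e^(0.0576t) = 5, so 0.0576t = ln 5 ≈ 1.6094.
t ≈ 1.6094/0.0576 ≈ 27.9416.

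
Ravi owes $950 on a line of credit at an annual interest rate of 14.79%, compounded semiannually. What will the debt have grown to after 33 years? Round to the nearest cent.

Periodic rate = 14.79%/2 = 0.07395; periods = 2·33 = 66.
A = 950·(1 + 0.07395)^66 ≈ 950·110.904230931 ≈ 105,359.0194.

$105,359.02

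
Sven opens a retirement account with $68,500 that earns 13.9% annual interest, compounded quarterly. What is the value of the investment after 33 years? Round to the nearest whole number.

$6,222,544

Periodic rate = 13.9%/4 = 0.03475; periods = 4·33 = 132.
A = 68,500·(1 + 0.03475)^132 ≈ 68,500·90.84006359962 ≈ 6,222,544.3566.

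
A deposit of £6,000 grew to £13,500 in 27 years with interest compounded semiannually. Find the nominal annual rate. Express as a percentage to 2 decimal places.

The 54-period growth factor is 13,500/6,000 = 2.25.
r/2 = 2.25^(1/54) − 1 ≈ 0.0151306, so r ≈ 2·0.0151306 = 3.02611%.

3.03%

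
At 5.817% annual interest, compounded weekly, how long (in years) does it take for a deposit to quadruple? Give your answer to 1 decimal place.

23.8 years

(1 + 0.00111865)^(52t) = 4.
52t = ln 4 / ln(1 + 0.00111865) ≈ 1.3863/0.00111803 ≈ 1239.9453.
t ≈ 23.8451.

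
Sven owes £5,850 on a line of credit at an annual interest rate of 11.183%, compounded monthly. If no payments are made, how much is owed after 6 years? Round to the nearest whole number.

£11,408

Periodic rate = 11.183%/12 = 0.00931917; periods = 12·6 = 72.
A = 5,850·(1 + 0.11183/12)^72 ≈ 5,850·1.9500846896 ≈ 11,407.9954.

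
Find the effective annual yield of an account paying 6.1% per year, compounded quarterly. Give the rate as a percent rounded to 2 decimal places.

EAR = (1 + 6.1%/4)^4 − 1 = (1 + 0.01525)^4 − 1.
(1 + 0.01525)^4 ≈ 1.06241, so EAR ≈ 6.24096%.

6.24%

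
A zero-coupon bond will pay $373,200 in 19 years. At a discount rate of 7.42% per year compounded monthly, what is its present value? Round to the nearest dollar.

$91,529

Periodic rate = 7.42%/12 = 0.00618333; 228 periods.
P = 373,200/(1 + 0.0742/12)^228 ≈ 373,200/4.07739886766 ≈ 91,528.9409.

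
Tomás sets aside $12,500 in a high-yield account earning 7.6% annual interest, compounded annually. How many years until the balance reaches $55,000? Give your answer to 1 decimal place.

We need (1 + 0.076)^t = 4.4, so t = ln 4.4 / ln 1.076 ≈ 20.2266.

20.2 years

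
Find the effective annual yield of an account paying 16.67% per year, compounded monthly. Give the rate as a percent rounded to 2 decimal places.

18.00%

One year is 12 periods at 0.0138917 each: (1 + 0.0138917)^12 ≈ 1.180045.
EAR = 1.180045 − 1 ≈ 18.00452%.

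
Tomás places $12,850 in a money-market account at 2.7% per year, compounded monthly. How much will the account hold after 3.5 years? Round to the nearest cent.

Periodic rate = 2.7%/12 = 0.00225; periods = 12·3.5 = 42.
A = 12,850·(1 + 0.00225)^42 ≈ 12,850·1.0989924953 ≈ 14,122.0536.

$14,122.05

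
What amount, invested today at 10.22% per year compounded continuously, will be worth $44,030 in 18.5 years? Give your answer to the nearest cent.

P = A·e^(−rt) = 44,030·e^(−1.8907).
e^(−1.8907) ≈ 0.15096609557, so P ≈ 6,647.0372.

$6,647.04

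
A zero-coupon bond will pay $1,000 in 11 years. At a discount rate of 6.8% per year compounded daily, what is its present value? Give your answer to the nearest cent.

Growth factor = (1 + 0.068/365)^4015 ≈ 2.11262306.
P = 1,000/2.11262306 ≈ 473.3452.

$473.35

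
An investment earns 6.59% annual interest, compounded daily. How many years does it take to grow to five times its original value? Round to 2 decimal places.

24.42 years

(1 + 0.000180548)^(365t) = 5.
365t = ln 5 / ln(1 + 0.000180548) ≈ 1.6094/0.000180532 ≈ 8914.9904.
t ≈ 24.4246.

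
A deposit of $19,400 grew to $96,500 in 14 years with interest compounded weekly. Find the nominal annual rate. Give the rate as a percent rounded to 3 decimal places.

(1 + r/52)^728 = 96,500/19,400 = 4.97423.
1 + r/52 = 4.97423^(1/728) ≈ 1.002206, so r/52 ≈ 0.0022061.
r ≈ 52·0.0022061 = 11.47171%.

11.472%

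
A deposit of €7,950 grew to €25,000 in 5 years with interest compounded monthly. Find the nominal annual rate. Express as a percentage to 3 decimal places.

23.134%

The 60-period growth factor is 25,000/7,950 = 3.14465.
r/12 = 3.14465^(1/60) − 1 ≈ 0.0192785, so r ≈ 12·0.0192785 = 23.13425%.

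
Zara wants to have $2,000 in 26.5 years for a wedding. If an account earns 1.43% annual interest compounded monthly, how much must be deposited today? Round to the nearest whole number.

$1,369

Periodic rate = 1.43%/12 = 0.00119167; 318 periods.
P = 2,000/(1 + 0.0143/12)^318 ≈ 2,000/1.460420471 ≈ 1,369.4686.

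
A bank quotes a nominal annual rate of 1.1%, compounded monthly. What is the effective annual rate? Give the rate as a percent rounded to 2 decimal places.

1.11%

EAR = (1 + 1.1%/12)^12 − 1 = (1 + 0.000916667)^12 − 1.
(1 + 0.000916667)^12 ≈ 1.011056, so EAR ≈ 1.10556%.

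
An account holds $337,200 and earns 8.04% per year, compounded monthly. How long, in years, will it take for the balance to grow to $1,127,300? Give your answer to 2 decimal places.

(1 + 0.0067)^(12t) = 1,127,300/337,200 = 3.3431.
12t·ln(1 + 0.0067) = ln(3.3431); 12t = 1.2069/0.00667765 ≈ 180.7378.
t ≈ 15.0615 years.

15.06 years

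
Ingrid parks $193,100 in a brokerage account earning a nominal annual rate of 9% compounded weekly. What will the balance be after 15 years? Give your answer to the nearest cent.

$744,000.17

Periodic rate = 9%/52 = 0.00173077; periods = 52·15 = 780.
A = 193,100·(1 + 0.09/52)^780 ≈ 193,100·3.85292683755 ≈ 744,000.1723.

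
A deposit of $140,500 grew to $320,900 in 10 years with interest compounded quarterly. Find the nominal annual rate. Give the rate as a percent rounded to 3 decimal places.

The 40-period growth factor is 320,900/140,500 = 2.28399.
r/4 = 2.28399^(1/40) − 1 ≈ 0.0208627, so r ≈ 4·0.0208627 = 8.34508%.

8.345%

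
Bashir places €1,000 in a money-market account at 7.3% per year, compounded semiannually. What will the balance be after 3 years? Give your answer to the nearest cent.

Growth factor = (1 + 0.0365)^6 ≈ 1.239983307.
A ≈ 1,000 × 1.239983307 ≈ 1,239.9833.

€1,239.98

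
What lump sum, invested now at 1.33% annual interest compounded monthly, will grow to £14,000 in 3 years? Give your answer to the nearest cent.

Periodic rate = 1.33%/12 = 0.00110833; 36 periods.
P = 14,000/(1 + 0.0133/12)^36 ≈ 14,000/1.0406837042 ≈ 13,452.6946.

£13,452.69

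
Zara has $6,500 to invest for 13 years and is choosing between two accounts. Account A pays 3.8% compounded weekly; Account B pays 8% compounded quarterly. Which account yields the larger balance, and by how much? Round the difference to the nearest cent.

A: (1 + 0.038/52)^676 ≈ 1.6385629175, so 6,500 × 1.6385629175 ≈ 10,650.6590.
B: (1 + 0.02)^52 ≈ 2.8003281854, so 6,500 × 2.8003281854 ≈ 18,202.1332.
Difference ≈ 7,551.4742 in favor of B.

Account B, by $7,551.47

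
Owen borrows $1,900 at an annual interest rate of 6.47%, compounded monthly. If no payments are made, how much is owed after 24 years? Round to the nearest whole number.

Periodic rate = 6.47%/12 = 0.00539167; periods = 12·24 = 288.
A = 1,900·(1 + 0.0647/12)^288 ≈ 1,900·4.705014694 ≈ 8,939.5279.

$8,940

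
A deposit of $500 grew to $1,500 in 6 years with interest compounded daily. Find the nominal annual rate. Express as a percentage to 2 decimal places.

(1 + r/365)^2190 = 1,500/500 = 3.
1 + r/365 = 3^(1/2190) ≈ 1.000502, so r/365 ≈ 0.000501775.
r ≈ 365·0.000501775 = 18.31480%.

18.31%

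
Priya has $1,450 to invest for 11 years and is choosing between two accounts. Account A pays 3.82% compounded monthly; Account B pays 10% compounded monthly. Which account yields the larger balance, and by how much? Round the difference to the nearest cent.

A: (1 + 0.0382/12)^132 ≈ 1.521250353, so 1,450 × 1.521250353 ≈ 2,205.8130.
B: (1 + 0.1/12)^132 ≈ 2.990504109, so 1,450 × 2.990504109 ≈ 4,336.2310.
Difference ≈ 2,130.4179 in favor of B.

Account B, by $2,130.42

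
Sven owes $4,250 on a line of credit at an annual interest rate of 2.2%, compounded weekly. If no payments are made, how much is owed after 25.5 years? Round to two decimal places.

Periodic rate = 2.2%/52 = 0.000423077; periods = 52·25.5 = 1326.
A = 4,250·(1 + 0.022/52)^1326 ≈ 4,250·1.752216154 ≈ 7,446.9187.

$7,446.92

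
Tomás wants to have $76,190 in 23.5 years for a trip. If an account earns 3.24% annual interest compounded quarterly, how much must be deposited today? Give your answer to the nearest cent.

Periodic rate = 3.24%/4 = 0.0081; 94 periods.
P = 76,190/(1 + 0.0081)^94 ≈ 76,190/2.13471443 ≈ 35,690.9566.

$35,690.96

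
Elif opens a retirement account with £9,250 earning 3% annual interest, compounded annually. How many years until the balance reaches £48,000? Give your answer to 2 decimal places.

55.71 years

(1 + 0.03)^t = 48,000/9,250 = 5.1892.
t·ln(1 + 0.03) = ln(5.1892); t = 1.6466/0.0295588 ≈ 55.7051.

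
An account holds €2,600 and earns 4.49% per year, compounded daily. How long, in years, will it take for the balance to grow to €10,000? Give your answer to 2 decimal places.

30.00 years

We need (1 + 0.000123014)^(365t) = 3.8462, so 365t = ln 3.8462 / ln 1.000123 ≈ 10951.2722.
t ≈ 10951.2722/365 = 30.0035 years.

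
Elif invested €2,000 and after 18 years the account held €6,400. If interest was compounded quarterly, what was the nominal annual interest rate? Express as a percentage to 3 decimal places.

6.514%

The 72-period growth factor is 6,400/2,000 = 3.2.
r/4 = 3.2^(1/72) − 1 ≈ 0.0162861, so r ≈ 4·0.0162861 = 6.51443%.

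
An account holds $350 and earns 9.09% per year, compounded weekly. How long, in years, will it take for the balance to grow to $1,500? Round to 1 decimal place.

(1 + 0.00174808)^(52t) = 1,500/350 = 4.2857.
52t·ln(1 + 0.00174808) = ln(4.2857); 52t = 1.4553/0.00174655 ≈ 833.2350.
t ≈ 16.0237 years.

16.0 years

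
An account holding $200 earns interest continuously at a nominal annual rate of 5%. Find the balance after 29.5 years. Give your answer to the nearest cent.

$874.21

A = P·e^(rt) = 200·e^(0.05·29.5) = 200·e^1.475.
e^1.475 ≈ 4.37103577, so A ≈ 874.2072.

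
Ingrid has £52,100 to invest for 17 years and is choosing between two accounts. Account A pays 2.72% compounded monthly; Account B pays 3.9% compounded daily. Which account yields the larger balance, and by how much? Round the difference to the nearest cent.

A: (1 + 0.0272/12)^204 ≈ 1.587049667, so 52,100 × 1.587049667 ≈ 82,685.2877.
B: (1 + 0.039/365)^6205 ≈ 1.94053669549, so 52,100 × 1.94053669549 ≈ 101,101.9618.
Difference ≈ 18,416.6742 in favor of B.

Account B, by £18,416.67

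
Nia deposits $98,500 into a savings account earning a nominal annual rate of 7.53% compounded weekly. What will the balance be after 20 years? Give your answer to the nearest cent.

$443,619.49

Growth factor = (1 + 0.0753/52)^1040 ≈ 4.5037512003.
A ≈ 98,500 × 4.5037512003 ≈ 443,619.4932.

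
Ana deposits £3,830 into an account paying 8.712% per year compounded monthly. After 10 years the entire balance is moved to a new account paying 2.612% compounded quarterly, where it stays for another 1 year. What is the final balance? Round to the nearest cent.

£9,364.75

After 10 years at 8.712%: 3,830 × 2.382267505 ≈ 9,124.0845.
Then 1 years at 2.612%: 9,124.0845 × 1.026376961 ≈ 9,364.7502.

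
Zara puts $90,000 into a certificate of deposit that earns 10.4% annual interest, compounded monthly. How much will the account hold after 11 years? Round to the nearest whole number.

Growth factor = (1 + 0.104/12)^132 ≈ 3.12386533403.
A ≈ 90,000 × 3.12386533403 ≈ 281,147.8801.

$281,148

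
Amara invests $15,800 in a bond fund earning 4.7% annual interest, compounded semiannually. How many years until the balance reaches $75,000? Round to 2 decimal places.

33.53 years

(1 + 0.0235)^(2t) = 75,000/15,800 = 4.7468.
2t·ln(1 + 0.0235) = ln(4.7468); 2t = 1.5575/0.0232281 ≈ 67.0514.
t ≈ 33.5257 years.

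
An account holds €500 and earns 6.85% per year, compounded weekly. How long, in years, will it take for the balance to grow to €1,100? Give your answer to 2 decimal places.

11.52 years

We need (1 + 0.00131731)^(52t) = 2.2, so 52t = ln 2.2 / ln 1.001317 ≈ 598.9311.
t ≈ 598.9311/52 = 11.5179 years.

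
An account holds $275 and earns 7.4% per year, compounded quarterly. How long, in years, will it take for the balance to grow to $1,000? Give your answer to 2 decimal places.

We need (1 + 0.0185)^(4t) = 3.6364, so 4t = ln 3.6364 / ln 1.0185 ≈ 70.4264.
t ≈ 70.4264/4 = 17.6066 years.

17.61 years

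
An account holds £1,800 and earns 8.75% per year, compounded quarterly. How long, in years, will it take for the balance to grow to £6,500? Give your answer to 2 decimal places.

(1 + 0.021875)^(4t) = 6,500/1,800 = 3.6111.
4t·ln(1 + 0.021875) = ln(3.6111); 4t = 1.284/0.0216392 ≈ 59.3375.
t ≈ 14.8344 years.

14.83 years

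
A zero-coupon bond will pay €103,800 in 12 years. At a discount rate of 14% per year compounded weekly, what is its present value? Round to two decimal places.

€19,389.34

Periodic rate = 14%/52 = 0.00269231; 624 periods.
P = 103,800/(1 + 0.14/52)^624 ≈ 103,800/5.35345695758 ≈ 19,389.3405.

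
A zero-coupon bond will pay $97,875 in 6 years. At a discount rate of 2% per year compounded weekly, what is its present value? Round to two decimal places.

Periodic rate = 2%/52 = 0.000384615; 312 periods.
P = 97,875/(1 + 0.02/52)^312 ≈ 97,875/1.1274708394 ≈ 86,809.3405.

$86,809.34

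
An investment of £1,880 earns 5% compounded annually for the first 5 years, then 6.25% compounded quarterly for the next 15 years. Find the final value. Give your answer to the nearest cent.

£6,082.85

Phase 1: 1,880·(1 + 0.05)^5 ≈ 2,399.4093.
Phase 2: 2,399.4093·(1 + 0.015625)^60 ≈ 6,082.8528.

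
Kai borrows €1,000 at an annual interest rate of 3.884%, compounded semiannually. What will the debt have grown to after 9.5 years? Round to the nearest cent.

Periodic rate = 3.884%/2 = 0.01942; periods = 2·9.5 = 19.
A = 1,000·(1 + 0.01942)^19 ≈ 1,000·1.441152188 ≈ 1,441.1522.

€1,441.15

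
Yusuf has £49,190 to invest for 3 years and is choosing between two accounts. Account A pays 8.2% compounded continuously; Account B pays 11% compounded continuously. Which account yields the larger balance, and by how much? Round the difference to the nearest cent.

Account B, by £5,512.65

A: e^(0.082·3) = e^0.246 ≈ 1.2788995735, so 49,190 × 1.2788995735 ≈ 62,909.0700.
B: e^(0.11·3) = e^0.33 ≈ 1.3909681285, so 49,190 × 1.3909681285 ≈ 68,421.7222.
Difference ≈ 5,512.6522 in favor of B.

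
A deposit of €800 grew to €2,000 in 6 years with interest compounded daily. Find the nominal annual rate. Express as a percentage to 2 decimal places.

(1 + r/365)^2190 = 2,000/800 = 2.5.
1 + r/365 = 2.5^(1/2190) ≈ 1.000418, so r/365 ≈ 0.000418485.
r ≈ 365·0.000418485 = 15.27471%.

15.27%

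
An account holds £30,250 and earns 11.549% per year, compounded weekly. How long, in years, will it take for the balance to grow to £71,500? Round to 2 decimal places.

7.46 years

(1 + 0.00222096)^(52t) = 71,500/30,250 = 2.3636.
52t·ln(1 + 0.00222096) = ln(2.3636); 52t = 0.8602/0.0022185 ≈ 387.7402.
t ≈ 7.4565 years.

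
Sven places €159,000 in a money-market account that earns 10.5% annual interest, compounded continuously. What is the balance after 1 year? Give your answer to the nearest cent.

A = P·e^(rt) = 159,000·e^(0.105·1) = 159,000·e^0.105.
e^0.105 ≈ 1.11071061036, so A ≈ 176,602.9870.

€176,602.99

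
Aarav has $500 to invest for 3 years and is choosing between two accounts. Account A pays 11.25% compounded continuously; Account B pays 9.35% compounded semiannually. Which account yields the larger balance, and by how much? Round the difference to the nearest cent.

Account A growth factor: e^(0.1125·3) = e^0.3375 ≈ 1.40143961; balance ≈ 700.7198.
Account B growth factor: (1 + 0.04675)^6 ≈ 1.31539994; balance ≈ 657.7000.
Account A is larger by 43.0198.

Account A, by $43.02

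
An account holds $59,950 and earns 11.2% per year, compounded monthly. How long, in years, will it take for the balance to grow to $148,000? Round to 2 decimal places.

(1 + 0.00933333)^(12t) = 148,000/59,950 = 2.4687.
12t·ln(1 + 0.00933333) = ln(2.4687); 12t = 0.9037/0.00929005 ≈ 97.2763.
t ≈ 8.1064 years.

8.11 years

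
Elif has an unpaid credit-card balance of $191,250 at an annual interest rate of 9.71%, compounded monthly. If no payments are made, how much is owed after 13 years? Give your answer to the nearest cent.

$672,365.30

Periodic rate = 9.71%/12 = 0.00809167; periods = 12·13 = 156.
A = 191,250·(1 + 0.0971/12)^156 ≈ 191,250·3.51563557975 ≈ 672,365.3046.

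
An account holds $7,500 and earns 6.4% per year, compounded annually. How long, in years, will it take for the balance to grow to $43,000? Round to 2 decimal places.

We need (1 + 0.064)^t = 5.7333, so t = ln 5.7333 / ln 1.064 ≈ 28.1500.

28.15 years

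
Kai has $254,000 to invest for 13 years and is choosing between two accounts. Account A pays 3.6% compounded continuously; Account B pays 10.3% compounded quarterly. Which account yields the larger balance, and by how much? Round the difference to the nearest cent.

Account A growth factor: e^(0.036·13) = e^0.468 ≈ 1.59679740269; balance ≈ 405,586.5403.
Account B growth factor: (1 + 0.02575)^52 ≈ 3.75110596945; balance ≈ 952,780.9162.
Account B is larger by 547,194.3760.

Account B, by $547,194.38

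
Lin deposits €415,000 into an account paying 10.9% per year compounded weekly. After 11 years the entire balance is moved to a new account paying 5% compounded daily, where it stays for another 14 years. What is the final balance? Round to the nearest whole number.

€2,768,264

Phase 1: 415,000·(1 + 0.109/52)^572 ≈ 1,374,745.1251.
Phase 2: 1,374,745.1251·(1 + 0.05/365)^5110 ≈ 2,768,264.0016.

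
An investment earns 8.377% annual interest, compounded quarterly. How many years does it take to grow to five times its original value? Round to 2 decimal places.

(1 + 0.0209425)^(4t) = 5.
4t = ln 5 / ln(1 + 0.0209425) ≈ 1.6094/0.0207262 ≈ 77.6523.
t ≈ 19.4131.

19.41 years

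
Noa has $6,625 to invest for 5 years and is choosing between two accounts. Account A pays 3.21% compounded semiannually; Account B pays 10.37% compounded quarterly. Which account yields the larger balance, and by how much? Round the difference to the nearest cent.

Account B, by $3,284.97

A: (1 + 0.01605)^10 ≈ 1.172602462, so 6,625 × 1.172602462 ≈ 7,768.4913.
B: (1 + 0.025925)^20 ≈ 1.6684463987, so 6,625 × 1.6684463987 ≈ 11,053.4574.
Difference ≈ 3,284.9661 in favor of B.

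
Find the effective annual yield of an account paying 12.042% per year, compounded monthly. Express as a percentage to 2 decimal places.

12.73%

One year is 12 periods at 0.010035 each: (1 + 0.010035)^12 ≈ 1.127294.
EAR = 1.127294 − 1 ≈ 12.72937%.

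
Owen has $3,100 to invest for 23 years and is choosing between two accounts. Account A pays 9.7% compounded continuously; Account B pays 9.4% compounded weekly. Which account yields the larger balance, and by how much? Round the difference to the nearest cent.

Account A, by $1,976.61

Account A growth factor: e^(0.097·23) = e^2.231 ≈ 9.309170597; balance ≈ 28,858.4289.
Account B growth factor: (1 + 0.094/52)^1196 ≈ 8.6715559329; balance ≈ 26,881.8234.
Account A is larger by 1,976.6055.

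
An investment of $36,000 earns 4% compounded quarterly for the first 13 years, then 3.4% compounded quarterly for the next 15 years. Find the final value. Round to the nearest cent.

$100,361.72

Phase 1: 36,000·(1 + 0.01)^52 ≈ 60,396.8012.
Phase 2: 60,396.8012·(1 + 0.0085)^60 ≈ 100,361.7188.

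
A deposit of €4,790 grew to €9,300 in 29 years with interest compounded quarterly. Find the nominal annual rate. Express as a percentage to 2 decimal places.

2.29%

The 116-period growth factor is 9,300/4,790 = 1.94154.
r/4 = 1.94154^(1/116) − 1 ≈ 0.00573608, so r ≈ 4·0.00573608 = 2.29443%.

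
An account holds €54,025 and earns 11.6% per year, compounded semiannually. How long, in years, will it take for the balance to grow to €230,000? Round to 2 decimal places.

12.85 years

We need (1 + 0.058)^(2t) = 4.2573, so 2t = ln 4.2573 / ln 1.058 ≈ 25.6939.
t ≈ 25.6939/2 = 12.8470 years.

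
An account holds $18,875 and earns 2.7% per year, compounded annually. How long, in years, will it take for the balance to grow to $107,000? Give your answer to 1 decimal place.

We need (1 + 0.027)^t = 5.6689, so t = ln 5.6689 / ln 1.027 ≈ 65.1226.

65.1 years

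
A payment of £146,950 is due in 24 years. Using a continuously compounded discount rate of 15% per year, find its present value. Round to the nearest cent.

P = A·e^(−rt) = 146,950·e^(−3.6).
e^(−3.6) ≈ 0.0273237224473, so P ≈ 4,015.2210.

£4,015.22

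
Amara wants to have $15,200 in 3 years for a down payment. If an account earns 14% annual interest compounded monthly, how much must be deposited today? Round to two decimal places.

Growth factor = (1 + 0.14/12)^36 ≈ 1.5182659942.
P = 15,200/1.5182659942 ≈ 10,011.4210.

$10,011.42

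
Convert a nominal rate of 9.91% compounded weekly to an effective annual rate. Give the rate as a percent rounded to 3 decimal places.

10.407%

One year is 52 periods at 0.00190577 each: (1 + 0.00190577)^52 ≈ 1.104073.
EAR = 1.104073 − 1 ≈ 10.40726%.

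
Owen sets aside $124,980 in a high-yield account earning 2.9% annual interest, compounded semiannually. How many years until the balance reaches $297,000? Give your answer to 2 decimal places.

30.06 years

(1 + 0.0145)^(2t) = 297,000/124,980 = 2.3764.
2t·ln(1 + 0.0145) = ln(2.3764); 2t = 0.86558/0.0143959 ≈ 60.1268.
t ≈ 30.0634 years.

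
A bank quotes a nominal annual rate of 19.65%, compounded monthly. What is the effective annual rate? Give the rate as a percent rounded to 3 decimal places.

One year is 12 periods at 0.016375 each: (1 + 0.016375)^12 ≈ 1.2152.
EAR = 1.2152 − 1 ≈ 21.51998%.

21.520%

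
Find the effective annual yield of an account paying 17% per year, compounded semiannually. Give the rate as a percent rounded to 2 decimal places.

EAR = (1 + 17%/2)^2 − 1 = (1 + 0.085)^2 − 1.
(1 + 0.085)^2 ≈ 1.177225, so EAR ≈ 17.72250%.

17.72%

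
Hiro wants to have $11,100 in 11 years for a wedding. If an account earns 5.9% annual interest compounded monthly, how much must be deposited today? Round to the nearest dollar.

$5,810

Growth factor = (1 + 0.059/12)^132 ≈ 1.9105855237.
P = 11,100/1.9105855237 ≈ 5,809.7373.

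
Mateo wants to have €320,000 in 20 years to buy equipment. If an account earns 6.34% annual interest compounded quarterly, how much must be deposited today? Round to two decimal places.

Periodic rate = 6.34%/4 = 0.01585; 80 periods.
P = 320,000/(1 + 0.01585)^80 ≈ 320,000/3.5185748551 ≈ 90,945.9122.

€90,945.91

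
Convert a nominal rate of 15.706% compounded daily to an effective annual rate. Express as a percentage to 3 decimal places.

One year is 365 periods at 0.000430301 each: (1 + 0.000430301)^365 ≈ 1.170026.
EAR = 1.170026 − 1 ≈ 17.00263%.

17.003%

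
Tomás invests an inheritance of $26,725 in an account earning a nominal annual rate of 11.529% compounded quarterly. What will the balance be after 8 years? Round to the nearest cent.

Periodic rate = 11.529%/4 = 0.0288225; periods = 4·8 = 32.
A = 26,725·(1 + 0.0288225)^32 ≈ 26,725·2.4825300482 ≈ 66,345.6155.

$66,345.62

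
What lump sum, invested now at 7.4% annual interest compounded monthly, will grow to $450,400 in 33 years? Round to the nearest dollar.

Periodic rate = 7.4%/12 = 0.00616667; 396 periods.
P = 450,400/(1 + 0.074/12)^396 ≈ 450,400/11.4101272025 ≈ 39,473.7054.

$39,474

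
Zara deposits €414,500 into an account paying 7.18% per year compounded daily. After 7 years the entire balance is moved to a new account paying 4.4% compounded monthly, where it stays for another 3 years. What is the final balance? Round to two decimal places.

€781,630.51

After 7 years at 7.18%: 414,500 × 1.6529318215 ≈ 685,140.2400.
Then 3 years at 4.4%: 685,140.2400 × 1.14083287748 ≈ 781,630.5115.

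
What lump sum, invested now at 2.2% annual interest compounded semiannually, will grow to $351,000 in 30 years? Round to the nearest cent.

$182,069.74

Growth factor = (1 + 0.011)^60 ≈ 1.92783266865.
P = 351,000/1.92783266865 ≈ 182,069.7438.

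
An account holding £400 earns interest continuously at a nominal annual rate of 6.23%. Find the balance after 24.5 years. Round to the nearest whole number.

A = P·e^(rt) = 400·e^(0.0623·24.5) = 400·e^1.52635.
e^1.52635 ≈ 4.601351202, so A ≈ 1,840.5405.

£1,841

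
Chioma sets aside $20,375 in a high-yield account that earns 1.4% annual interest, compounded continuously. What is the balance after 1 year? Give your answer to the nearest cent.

A = P·e^(rt) = 20,375·e^(0.014·1) = 20,375·e^0.014.
e^0.014 ≈ 1.0140984589, so A ≈ 20,662.2561.

$20,662.26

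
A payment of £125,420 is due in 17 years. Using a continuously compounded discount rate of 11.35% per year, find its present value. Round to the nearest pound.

£18,214

P = A·e^(−rt) = 125,420·e^(−1.9295).
e^(−1.9295) ≈ 0.145220790729, so P ≈ 18,213.5916.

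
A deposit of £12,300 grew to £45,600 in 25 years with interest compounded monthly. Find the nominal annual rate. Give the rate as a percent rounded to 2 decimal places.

The 300-period growth factor is 45,600/12,300 = 3.70732.
r/12 = 3.70732^(1/300) − 1 ≈ 0.00437725, so r ≈ 12·0.00437725 = 5.25270%.

5.25%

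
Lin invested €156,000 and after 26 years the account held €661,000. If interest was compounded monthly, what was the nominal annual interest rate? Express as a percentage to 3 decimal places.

5.566%

The 312-period growth factor is 661,000/156,000 = 4.23718.
r/12 = 4.23718^(1/312) − 1 ≈ 0.0046386, so r ≈ 12·0.0046386 = 5.56632%.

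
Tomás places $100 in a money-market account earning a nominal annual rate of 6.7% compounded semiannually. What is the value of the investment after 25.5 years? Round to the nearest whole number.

Periodic rate = 6.7%/2 = 0.0335; periods = 2·25.5 = 51.
A = 100·(1 + 0.0335)^51 ≈ 100·5.3682722 ≈ 536.8272.

$537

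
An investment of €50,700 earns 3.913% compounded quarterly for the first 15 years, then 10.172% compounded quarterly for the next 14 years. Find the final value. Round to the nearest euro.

€371,035

Phase 1: 50,700·(1 + 0.0097825)^60 ≈ 90,923.9623.
Phase 2: 90,923.9623·(1 + 0.02543)^56 ≈ 371,035.4609.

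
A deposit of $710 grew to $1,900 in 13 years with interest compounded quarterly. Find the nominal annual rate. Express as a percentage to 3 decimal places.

The 52-period growth factor is 1,900/710 = 2.67606.
r/4 = 2.67606^(1/52) − 1 ≈ 0.01911, so r ≈ 4·0.01911 = 7.64400%.

7.644%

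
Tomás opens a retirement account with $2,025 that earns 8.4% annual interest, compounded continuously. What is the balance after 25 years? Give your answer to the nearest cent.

A = P·e^(rt) = 2,025·e^(0.084·25) = 2,025·e^2.1.
e^2.1 ≈ 8.1661699126, so A ≈ 16,536.4941.

$16,536.49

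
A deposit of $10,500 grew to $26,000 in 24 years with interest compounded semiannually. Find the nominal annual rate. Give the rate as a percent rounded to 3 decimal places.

3.814%

The 48-period growth factor is 26,000/10,500 = 2.47619.
r/2 = 2.47619^(1/48) − 1 ≈ 0.0190696, so r ≈ 2·0.0190696 = 3.81391%.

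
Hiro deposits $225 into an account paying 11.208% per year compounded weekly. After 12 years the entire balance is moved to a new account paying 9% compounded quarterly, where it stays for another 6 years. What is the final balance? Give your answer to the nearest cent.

Phase 1: 225·(1 + 0.11208/52)^624 ≈ 862.3084.
Phase 2: 862.3084·(1 + 0.0225)^24 ≈ 1,470.8969.

$1,470.90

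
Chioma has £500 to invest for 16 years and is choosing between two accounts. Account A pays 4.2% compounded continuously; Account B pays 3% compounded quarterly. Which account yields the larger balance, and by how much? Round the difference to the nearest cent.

Account A growth factor: e^(0.042·16) = e^0.672 ≈ 1.95814971; balance ≈ 979.0749.
Account B growth factor: (1 + 0.0075)^64 ≈ 1.61318252; balance ≈ 806.5913.
Account A is larger by 172.4836.

Account A, by £172.48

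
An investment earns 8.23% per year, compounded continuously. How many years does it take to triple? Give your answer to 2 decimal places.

e^(0.0823t) = 3, so 0.0823t = ln 3 ≈ 1.0986.
t ≈ 1.0986/0.0823 ≈ 13.3489.

13.35 years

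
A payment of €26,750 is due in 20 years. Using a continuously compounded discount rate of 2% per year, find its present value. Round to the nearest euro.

€17,931

P = A·e^(−rt) = 26,750·e^(−0.4).
e^(−0.4) ≈ 0.67032004604, so P ≈ 17,931.0612.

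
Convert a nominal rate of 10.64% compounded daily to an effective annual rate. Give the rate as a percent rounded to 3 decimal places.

EAR = (1 + 10.64%/365)^365 − 1 = (1 + 0.000291507)^365 − 1.
(1 + 0.000291507)^365 ≈ 1.112249, so EAR ≈ 11.22494%.

11.225%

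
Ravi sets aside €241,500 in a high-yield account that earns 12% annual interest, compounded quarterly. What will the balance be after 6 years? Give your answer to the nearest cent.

Periodic rate = 12%/4 = 0.03; periods = 4·6 = 24.
A = 241,500·(1 + 0.03)^24 ≈ 241,500·2.03279410646 ≈ 490,919.7767.

€490,919.78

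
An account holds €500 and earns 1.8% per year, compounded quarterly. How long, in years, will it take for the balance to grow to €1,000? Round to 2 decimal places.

We need (1 + 0.0045)^(4t) = 2, so 4t = ln 2 / ln 1.0045 ≈ 154.3790.
t ≈ 154.3790/4 = 38.5948 years.

38.59 years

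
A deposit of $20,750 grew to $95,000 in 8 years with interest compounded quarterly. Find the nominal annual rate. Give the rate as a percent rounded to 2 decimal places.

19.48%

The 32-period growth factor is 95,000/20,750 = 4.57831.
r/4 = 4.57831^(1/32) − 1 ≈ 0.0486898, so r ≈ 4·0.0486898 = 19.47592%.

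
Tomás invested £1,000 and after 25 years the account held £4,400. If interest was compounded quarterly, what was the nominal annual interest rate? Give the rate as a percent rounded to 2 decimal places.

5.97%

(1 + r/4)^100 = 4,400/1,000 = 4.4.
1 + r/4 = 4.4^(1/100) ≈ 1.014926, so r/4 ≈ 0.0149263.
r ≈ 4·0.0149263 = 5.97054%.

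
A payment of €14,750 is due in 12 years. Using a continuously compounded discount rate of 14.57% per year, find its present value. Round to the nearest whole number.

P = A·e^(−rt) = 14,750·e^(−1.7484).
e^(−1.7484) ≈ 0.17405220431, so P ≈ 2,567.2700.

€2,567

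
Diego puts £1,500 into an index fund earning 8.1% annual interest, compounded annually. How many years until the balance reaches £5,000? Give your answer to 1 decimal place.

(1 + 0.081)^t = 5,000/1,500 = 3.3333.
t·ln(1 + 0.081) = ln(3.3333); t = 1.204/0.0778865 ≈ 15.4580.

15.5 years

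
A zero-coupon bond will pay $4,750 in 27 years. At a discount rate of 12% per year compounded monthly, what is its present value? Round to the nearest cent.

$189.05

Periodic rate = 12%/12 = 0.01; 324 periods.
P = 4,750/(1 + 0.01)^324 ≈ 4,750/25.12610125 ≈ 189.0464.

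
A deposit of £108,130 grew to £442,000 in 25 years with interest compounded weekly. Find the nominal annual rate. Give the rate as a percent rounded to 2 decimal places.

The 1300-period growth factor is 442,000/108,130 = 4.08767.
r/52 = 4.08767^(1/1300) − 1 ≈ 0.00108364, so r ≈ 52·0.00108364 = 5.63495%.

5.63%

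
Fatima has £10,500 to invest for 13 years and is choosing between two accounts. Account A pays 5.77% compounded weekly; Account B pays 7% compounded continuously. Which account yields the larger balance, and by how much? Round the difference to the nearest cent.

A: (1 + 0.0577/52)^676 ≈ 2.11633146, so 10,500 × 2.11633146 ≈ 22,221.4803.
B: e^(0.07·13) = e^0.91 ≈ 2.4843225334, so 10,500 × 2.4843225334 ≈ 26,085.3866.
Difference ≈ 3,863.9063 in favor of B.

Account B, by £3,863.91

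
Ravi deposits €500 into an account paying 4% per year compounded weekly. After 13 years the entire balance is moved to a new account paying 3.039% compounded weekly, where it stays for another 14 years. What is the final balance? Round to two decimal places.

Phase 1: 500·(1 + 0.04/52)^676 ≈ 840.8457.
Phase 2: 840.8457·(1 + 0.03039/52)^728 ≈ 1,286.5814.

€1,286.58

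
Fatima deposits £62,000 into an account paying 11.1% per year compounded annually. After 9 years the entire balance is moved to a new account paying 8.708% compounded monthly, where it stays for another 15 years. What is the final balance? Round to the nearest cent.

After 9 years at 11.1%: 62,000 × 2.57885266341 ≈ 159,888.8651.
Then 15 years at 8.708%: 159,888.8651 × 3.6747440161 ≈ 587,550.6504.

£587,550.65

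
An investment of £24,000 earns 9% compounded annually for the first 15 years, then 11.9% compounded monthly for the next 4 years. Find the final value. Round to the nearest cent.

Phase 1: 24,000·(1 + 0.09)^15 ≈ 87,419.5790.
Phase 2: 87,419.5790·(1 + 0.119/12)^48 ≈ 140,383.0272.

£140,383.03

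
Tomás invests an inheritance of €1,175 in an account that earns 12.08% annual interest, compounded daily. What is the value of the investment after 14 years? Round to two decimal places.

€6,373.75

Periodic rate = 12.08%/365 = 0.000330959; periods = 365·14 = 5110.
A = 1,175·(1 + 0.1208/365)^5110 ≈ 1,175·5.424470022 ≈ 6,373.7523.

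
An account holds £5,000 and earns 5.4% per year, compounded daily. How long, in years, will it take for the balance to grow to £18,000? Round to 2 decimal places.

23.72 years

We need (1 + 0.000147945)^(365t) = 3.6, so 365t = ln 3.6 / ln 1.000148 ≈ 8658.8044.
t ≈ 8658.8044/365 = 23.7228 years.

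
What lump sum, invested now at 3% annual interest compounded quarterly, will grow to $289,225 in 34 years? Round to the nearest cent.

$104,690.77

Periodic rate = 3%/4 = 0.0075; 136 periods.
P = 289,225/(1 + 0.0075)^136 ≈ 289,225/2.76266009488 ≈ 104,690.7654.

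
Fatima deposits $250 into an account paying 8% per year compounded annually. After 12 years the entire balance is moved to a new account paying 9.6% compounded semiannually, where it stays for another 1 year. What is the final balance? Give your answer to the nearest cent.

After 12 years at 8%: 250 × 2.51817012 ≈ 629.5425.
Then 1 years at 9.6%: 629.5425 × 1.098304 ≈ 691.4291.

$691.43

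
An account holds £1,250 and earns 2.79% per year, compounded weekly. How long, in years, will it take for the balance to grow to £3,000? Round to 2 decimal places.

31.39 years

We need (1 + 0.000536538)^(52t) = 2.4, so 52t = ln 2.4 / ln 1.000537 ≈ 1632.1357.
t ≈ 1632.1357/52 = 31.3872 years.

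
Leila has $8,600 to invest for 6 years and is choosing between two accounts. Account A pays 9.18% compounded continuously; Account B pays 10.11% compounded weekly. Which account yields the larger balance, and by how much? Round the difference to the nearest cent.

Account B, by $846.79

Account A growth factor: e^(0.0918·6) = e^0.5508 ≈ 1.7346401751; balance ≈ 14,917.9055.
Account B growth factor: (1 + 0.1011/52)^312 ≈ 1.8331046841; balance ≈ 15,764.7003.
Account B is larger by 846.7948.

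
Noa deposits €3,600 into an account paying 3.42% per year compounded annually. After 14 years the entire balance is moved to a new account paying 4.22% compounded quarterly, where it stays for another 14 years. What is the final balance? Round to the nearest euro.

After 14 years at 3.42%: 3,600 × 1.6012659477 ≈ 5,764.5574.
Then 14 years at 4.22%: 5,764.5574 × 1.7998535081 ≈ 10,375.3589.

€10,375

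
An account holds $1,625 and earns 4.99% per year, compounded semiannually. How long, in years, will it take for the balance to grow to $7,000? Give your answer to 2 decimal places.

29.63 years

(1 + 0.02495)^(2t) = 7,000/1,625 = 4.3077.
2t·ln(1 + 0.02495) = ln(4.3077); 2t = 1.4604/0.0246438 ≈ 59.2604.
t ≈ 29.6302 years.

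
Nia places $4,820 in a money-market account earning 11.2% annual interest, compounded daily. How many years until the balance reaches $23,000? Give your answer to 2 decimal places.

13.96 years

(1 + 0.000306849)^(365t) = 23,000/4,820 = 4.7718.
365t·ln(1 + 0.000306849) = ln(4.7718); 365t = 1.5627/0.000306802 ≈ 5093.5751.
t ≈ 13.9550 years.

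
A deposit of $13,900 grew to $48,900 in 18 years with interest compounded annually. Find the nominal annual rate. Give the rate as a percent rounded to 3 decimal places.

7.238%

The 18-period growth factor is 48,900/13,900 = 3.51799.
r = 3.51799^(1/18) − 1 ≈ 0.0723824, i.e. 7.23824%.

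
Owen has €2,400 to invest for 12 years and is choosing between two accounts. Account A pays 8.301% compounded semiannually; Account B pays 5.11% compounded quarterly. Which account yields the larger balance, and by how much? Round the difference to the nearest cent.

A: (1 + 0.041505)^24 ≈ 2.65382708, so 2,400 × 2.65382708 ≈ 6,369.1850.
B: (1 + 0.012775)^48 ≈ 1.839173391, so 2,400 × 1.839173391 ≈ 4,414.0161.
Difference ≈ 1,955.1689 in favor of A.

Account A, by €1,955.17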